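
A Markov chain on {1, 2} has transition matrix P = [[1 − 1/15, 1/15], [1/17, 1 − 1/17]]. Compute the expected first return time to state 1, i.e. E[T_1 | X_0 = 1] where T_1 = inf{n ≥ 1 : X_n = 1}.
E[T_1 | X_0 = 1] = 1/π_1 = 32/15

For an irreducible recurrent Markov chain with stationary distribution π, E[T_i | X_0 = i] = 1/π_i (Kac's formula). Here π_1 = (1/17)/(1/15 + 1/17) = (1/17)/(32/255) = 15/32, so E[T_1 | X_0 = 1] = 1/π_1 = (1/15 + 1/17)/(1/17) = (32/255)/(1/17) = 32/15.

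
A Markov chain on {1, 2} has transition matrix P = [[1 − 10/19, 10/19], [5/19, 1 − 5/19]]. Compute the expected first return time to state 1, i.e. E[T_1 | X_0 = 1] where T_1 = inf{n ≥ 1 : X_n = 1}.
E[T_1 | X_0 = 1] = 1/π_1 = 3

For an irreducible recurrent Markov chain with stationary distribution π, E[T_i | X_0 = i] = 1/π_i (Kac's formula). Here π_1 = (5/19)/(10/19 + 5/19) = (5/19)/(15/19) = 1/3, so E[T_1 | X_0 = 1] = 1/π_1 = (10/19 + 5/19)/(5/19) = (15/19)/(5/19) = 3.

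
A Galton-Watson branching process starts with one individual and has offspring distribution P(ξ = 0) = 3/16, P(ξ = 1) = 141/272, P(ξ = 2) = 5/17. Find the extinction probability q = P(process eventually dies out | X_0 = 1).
q = 51/80

The pgf is f(s) = 3/16 + 141/272·s + 5/17·s². The extinction probability q is the smallest fixed point of f in [0, 1]. Setting s = f(s):
  5/17·s² + (141/272 − 1)·s + 3/16 = 0
  5/17·s² − (3/16 + 5/17)·s + 3/16 = 0
which factors as (s − 1)·(5/17·s − 3/16) = 0, giving roots s = 1 and s = (3/16)/(5/17) = 51/80.
Mean offspring μ = 141/272 + 2·5/17 = 301/272 > 1 (supercritical), so q < 1. The extinction probability is the smaller root: q = (3/16)/(5/17) = 51/80.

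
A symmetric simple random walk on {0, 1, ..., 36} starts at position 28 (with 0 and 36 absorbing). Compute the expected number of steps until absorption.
E[τ | X_0 = 28] = 224

Let v_k = E[τ | X_0 = k]. Boundary: v_0 = v_36 = 0. Recurrence: v_k = 1 + (v_{k-1} + v_{k+1})/2 for 1 ≤ k ≤ 35. The particular solution to v_k − (v_{k-1} + v_{k+1})/2 = 1 is v_k = −k^2. Adding homogeneous solution A + B k and matching boundaries gives v_k = k (36 − k). Substituting k = 28: v_28 = 28 · 8 = 224.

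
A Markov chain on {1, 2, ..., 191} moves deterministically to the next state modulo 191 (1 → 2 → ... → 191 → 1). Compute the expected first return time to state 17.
E[T_17 | X_0 = 17] = 191

The chain cycles deterministically, so starting at state 17 it returns in exactly 191 steps. Equivalently, the stationary distribution is uniform π_j = 1/191 for every state j, so by Kac's formula E[T_17] = 1/π_17 = 191.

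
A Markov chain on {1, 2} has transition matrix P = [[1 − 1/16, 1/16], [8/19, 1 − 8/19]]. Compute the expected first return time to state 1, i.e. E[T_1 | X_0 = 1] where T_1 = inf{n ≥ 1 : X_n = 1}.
E[T_1 | X_0 = 1] = 1/π_1 = 147/128

For an irreducible recurrent Markov chain with stationary distribution π, E[T_i | X_0 = i] = 1/π_i (Kac's formula). Here π_1 = (8/19)/(1/16 + 8/19) = (8/19)/(147/304) = 128/147, so E[T_1 | X_0 = 1] = 1/π_1 = (1/16 + 8/19)/(8/19) = (147/304)/(8/19) = 147/128.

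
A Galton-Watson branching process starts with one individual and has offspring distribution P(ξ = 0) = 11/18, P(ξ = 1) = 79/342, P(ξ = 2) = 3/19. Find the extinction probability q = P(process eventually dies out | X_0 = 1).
q = 1

Mean offspring μ = 0·11/18 + 1·79/342 + 2·3/19 = 187/342 ≤ 1. For μ ≤ 1 with offspring not concentrated at 1, the Galton-Watson process goes extinct almost surely, so q = 1.
(Algebraic check: The pgf is f(s) = 11/18 + 79/342·s + 3/19·s². The extinction probability q is the smallest fixed point of f in [0, 1]. Setting s = f(s):
  3/19·s² + (79/342 − 1)·s + 11/18 = 0
  3/19·s² − (11/18 + 3/19)·s + 11/18 = 0
which factors as (s − 1)·(3/19·s − 11/18) = 0, giving roots s = 1 and s = (11/18)/(3/19) = 209/54. Since 209/54 ≥ 1, the smallest root in [0, 1] is s = 1.)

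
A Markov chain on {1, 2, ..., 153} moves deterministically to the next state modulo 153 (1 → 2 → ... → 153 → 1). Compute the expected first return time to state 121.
E[T_121 | X_0 = 121] = 153

The chain cycles deterministically, so starting at state 121 it returns in exactly 153 steps. Equivalently, the stationary distribution is uniform π_j = 1/153 for every state j, so by Kac's formula E[T_121] = 1/π_121 = 153.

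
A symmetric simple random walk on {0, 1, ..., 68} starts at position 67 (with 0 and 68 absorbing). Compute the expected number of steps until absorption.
E[τ | X_0 = 67] = 67

Let v_k = E[τ | X_0 = k]. Boundary: v_0 = v_68 = 0. Recurrence: v_k = 1 + (v_{k-1} + v_{k+1})/2 for 1 ≤ k ≤ 67. The particular solution to v_k − (v_{k-1} + v_{k+1})/2 = 1 is v_k = −k^2. Adding homogeneous solution A + B k and matching boundaries gives v_k = k (68 − k). Substituting k = 67: v_67 = 67 · 1 = 67.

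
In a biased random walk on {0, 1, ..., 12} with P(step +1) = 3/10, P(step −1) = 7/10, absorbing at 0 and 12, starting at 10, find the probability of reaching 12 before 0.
P(hit 12 before 0) = (1 − (7/3)^10) / (1 − (7/3)^12) = 63543645/346018894

Let u_k denote P(reach 12 before 0 | start at k). Boundary: u_0 = 0, u_12 = 1. Recurrence: u_k = 3/10·u_{k+1} + 7/10·u_{k-1} for 1 ≤ k ≤ 11. Try u_k = A + B·r^k with r = q/p = (7/10)/(3/10) = 7/3. Substitution satisfies the recurrence; boundary conditions give:
  u_k = (1 − r^k) / (1 − r^N) = (1 − (7/3)^10) / (1 − (7/3)^12) = 63543645/346018894.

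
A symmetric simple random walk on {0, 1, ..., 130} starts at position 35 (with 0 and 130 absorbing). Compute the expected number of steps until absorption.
E[τ | X_0 = 35] = 3325

Let v_k = E[τ | X_0 = k]. Boundary: v_0 = v_130 = 0. Recurrence: v_k = 1 + (v_{k-1} + v_{k+1})/2 for 1 ≤ k ≤ 129. The particular solution to v_k − (v_{k-1} + v_{k+1})/2 = 1 is v_k = −k^2. Adding homogeneous solution A + B k and matching boundaries gives v_k = k (130 − k). Substituting k = 35: v_35 = 35 · 95 = 3325.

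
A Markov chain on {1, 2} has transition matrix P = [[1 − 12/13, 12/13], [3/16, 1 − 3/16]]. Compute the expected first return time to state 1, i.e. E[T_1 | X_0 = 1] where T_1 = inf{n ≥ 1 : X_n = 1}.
E[T_1 | X_0 = 1] = 1/π_1 = 77/13

For an irreducible recurrent Markov chain with stationary distribution π, E[T_i | X_0 = i] = 1/π_i (Kac's formula). Here π_1 = (3/16)/(12/13 + 3/16) = (3/16)/(231/208) = 13/77, so E[T_1 | X_0 = 1] = 1/π_1 = (12/13 + 3/16)/(3/16) = (231/208)/(3/16) = 77/13.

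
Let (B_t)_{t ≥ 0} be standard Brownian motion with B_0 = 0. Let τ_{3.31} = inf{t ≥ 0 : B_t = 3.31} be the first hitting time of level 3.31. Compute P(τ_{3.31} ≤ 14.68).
P(τ_{3.31} ≤ 14.68) = 2(1 − Φ(3.31/√14.68)) = 2(1 − Φ(0.8639)) ≈ 0.3876

By the reflection principle for standard BM, P(τ_b ≤ t) = 2 · P(B_t ≥ b). Since B_t ~ N(0, t), P(B_t ≥ 3.31) = 1 − Φ(3.31/√t) = 1 − Φ(3.31/√14.68) = 1 − Φ(0.8639) ≈ 0.19382. Doubling: P(τ_{3.31} ≤ 14.68) ≈ 2 · 0.19382 = 0.38764 ≈ 0.3876.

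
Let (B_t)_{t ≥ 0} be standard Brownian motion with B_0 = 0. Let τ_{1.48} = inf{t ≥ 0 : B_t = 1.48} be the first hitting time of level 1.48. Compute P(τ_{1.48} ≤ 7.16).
P(τ_{1.48} ≤ 7.16) = 2(1 − Φ(1.48/√7.16)) = 2(1 − Φ(0.5531)) ≈ 0.5802

By the reflection principle for standard BM, P(τ_b ≤ t) = 2 · P(B_t ≥ b). Since B_t ~ N(0, t), P(B_t ≥ 1.48) = 1 − Φ(1.48/√t) = 1 − Φ(1.48/√7.16) = 1 − Φ(0.5531) ≈ 0.29010. Doubling: P(τ_{1.48} ≤ 7.16) ≈ 2 · 0.29010 = 0.58020 ≈ 0.5802.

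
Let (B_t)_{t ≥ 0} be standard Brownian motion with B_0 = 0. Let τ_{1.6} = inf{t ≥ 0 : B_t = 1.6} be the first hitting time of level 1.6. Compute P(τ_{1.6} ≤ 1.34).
P(τ_{1.6} ≤ 1.34) = 2(1 − Φ(1.6/√1.34)) = 2(1 − Φ(1.3822)) ≈ 0.1669

By the reflection principle for standard BM, P(τ_b ≤ t) = 2 · P(B_t ≥ b). Since B_t ~ N(0, t), P(B_t ≥ 1.6) = 1 − Φ(1.6/√t) = 1 − Φ(1.6/√1.34) = 1 − Φ(1.3822) ≈ 0.08346. Doubling: P(τ_{1.6} ≤ 1.34) ≈ 2 · 0.08346 = 0.16692 ≈ 0.1669.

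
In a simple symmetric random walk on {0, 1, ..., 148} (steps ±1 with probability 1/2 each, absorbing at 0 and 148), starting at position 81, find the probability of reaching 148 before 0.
P(hit 148 before 0) = 81/148

Let u_k = P(hit 148 before 0 | start at k). Then u_0 = 0, u_148 = 1, and u_k = u_{k-1}/2 + u_{k+1}/2 for 1 ≤ k ≤ 147. This harmonic recurrence is solved by u_k = k/148, giving u_81 = 81/148.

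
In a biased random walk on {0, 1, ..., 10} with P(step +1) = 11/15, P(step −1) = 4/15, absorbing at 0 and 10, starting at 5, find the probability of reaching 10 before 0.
P(hit 10 before 0) = (1 − (4/11)^5) / (1 − (4/11)^10) = 161051/162075

Let u_k denote P(reach 10 before 0 | start at k). Boundary: u_0 = 0, u_10 = 1. Recurrence: u_k = 11/15·u_{k+1} + 4/15·u_{k-1} for 1 ≤ k ≤ 9. Try u_k = A + B·r^k with r = q/p = (4/15)/(11/15) = 4/11. Substitution satisfies the recurrence; boundary conditions give:
  u_k = (1 − r^k) / (1 − r^N) = (1 − (4/11)^5) / (1 − (4/11)^10) = 161051/162075.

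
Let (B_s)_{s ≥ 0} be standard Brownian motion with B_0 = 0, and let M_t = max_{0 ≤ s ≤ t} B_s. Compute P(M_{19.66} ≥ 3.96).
P(M_{19.66} ≥ 3.96) = 2·P(B_{19.66} ≥ 3.96) = 2(1 − Φ(3.96/√19.66)) ≈ 0.3718

By the reflection principle for Brownian motion, P(M_t ≥ a) = 2 · P(B_t ≥ a) for a ≥ 0. Since B_t ~ N(0, t), P(B_t ≥ 3.96) = 1 − Φ(3.96/√t) = 1 − Φ(3.96/√19.66) = 1 − Φ(0.8931). So
  P(M_{19.66} ≥ 3.96) = 2(1 − Φ(0.8931)) ≈ 0.3718.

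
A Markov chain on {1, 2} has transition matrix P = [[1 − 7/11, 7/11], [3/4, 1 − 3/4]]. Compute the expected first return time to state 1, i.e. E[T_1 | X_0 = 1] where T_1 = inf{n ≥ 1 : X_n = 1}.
E[T_1 | X_0 = 1] = 1/π_1 = 61/33

For an irreducible recurrent Markov chain with stationary distribution π, E[T_i | X_0 = i] = 1/π_i (Kac's formula). Here π_1 = (3/4)/(7/11 + 3/4) = (3/4)/(61/44) = 33/61, so E[T_1 | X_0 = 1] = 1/π_1 = (7/11 + 3/4)/(3/4) = (61/44)/(3/4) = 61/33.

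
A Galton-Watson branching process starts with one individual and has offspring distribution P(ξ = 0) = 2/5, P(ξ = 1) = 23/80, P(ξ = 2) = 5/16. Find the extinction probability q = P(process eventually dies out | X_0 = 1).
q = 1

Mean offspring μ = 0·2/5 + 1·23/80 + 2·5/16 = 73/80 ≤ 1. For μ ≤ 1 with offspring not concentrated at 1, the Galton-Watson process goes extinct almost surely, so q = 1.
(Algebraic check: The pgf is f(s) = 2/5 + 23/80·s + 5/16·s². The extinction probability q is the smallest fixed point of f in [0, 1]. Setting s = f(s):
  5/16·s² + (23/80 − 1)·s + 2/5 = 0
  5/16·s² − (2/5 + 5/16)·s + 2/5 = 0
which factors as (s − 1)·(5/16·s − 2/5) = 0, giving roots s = 1 and s = (2/5)/(5/16) = 32/25. Since 32/25 ≥ 1, the smallest root in [0, 1] is s = 1.)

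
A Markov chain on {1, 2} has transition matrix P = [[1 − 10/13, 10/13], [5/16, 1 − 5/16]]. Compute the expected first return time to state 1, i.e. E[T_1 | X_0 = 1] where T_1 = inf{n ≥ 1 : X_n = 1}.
E[T_1 | X_0 = 1] = 1/π_1 = 45/13

For an irreducible recurrent Markov chain with stationary distribution π, E[T_i | X_0 = i] = 1/π_i (Kac's formula). Here π_1 = (5/16)/(10/13 + 5/16) = (5/16)/(225/208) = 13/45, so E[T_1 | X_0 = 1] = 1/π_1 = (10/13 + 5/16)/(5/16) = (225/208)/(5/16) = 45/13.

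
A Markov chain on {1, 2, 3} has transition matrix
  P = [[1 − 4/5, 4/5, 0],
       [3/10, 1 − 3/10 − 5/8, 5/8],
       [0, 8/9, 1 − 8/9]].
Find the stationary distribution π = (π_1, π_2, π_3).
π = (24/133, 64/133, 45/133)

This is a birth-death chain on three states, which satisfies detailed balance: π_1 · P_{12} = π_2 · P_{21} and π_2 · P_{23} = π_3 · P_{32}.
From π_1 · 4/5 = π_2 · 3/10: π_2/π_1 = (4/5)/(3/10) = 8/3.
From π_2 · 5/8 = π_3 · 8/9: π_3/π_2 = (5/8)/(8/9) = 45/64.
Take π_1 proportional to 1; then unnormalized π = (1, 8/3, 15/8). Normalize by dividing by the sum 133/24:
  π = (24/133, 64/133, 45/133).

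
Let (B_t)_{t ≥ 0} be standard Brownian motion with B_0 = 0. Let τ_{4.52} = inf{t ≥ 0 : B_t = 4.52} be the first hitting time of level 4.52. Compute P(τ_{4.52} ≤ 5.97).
P(τ_{4.52} ≤ 5.97) = 2(1 − Φ(4.52/√5.97)) = 2(1 − Φ(1.8499)) ≈ 0.0643

By the reflection principle for standard BM, P(τ_b ≤ t) = 2 · P(B_t ≥ b). Since B_t ~ N(0, t), P(B_t ≥ 4.52) = 1 − Φ(4.52/√t) = 1 − Φ(4.52/√5.97) = 1 − Φ(1.8499) ≈ 0.03216. Doubling: P(τ_{4.52} ≤ 5.97) ≈ 2 · 0.03216 = 0.06432 ≈ 0.0643.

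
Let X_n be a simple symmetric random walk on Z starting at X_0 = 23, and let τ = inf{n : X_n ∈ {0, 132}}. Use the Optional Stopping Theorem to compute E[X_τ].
E[X_τ] = 23

X_n is a martingale and τ is a bounded-mean stopping time (indeed τ is finite a.s. with bounded expectation since the walk is in a bounded region). By the OST, E[X_τ] = E[X_0] = 23. Equivalently: E[X_τ] = 132 · P(hit 132 first) + 0 · P(hit 0 first) = 132 · (23/132) = 23.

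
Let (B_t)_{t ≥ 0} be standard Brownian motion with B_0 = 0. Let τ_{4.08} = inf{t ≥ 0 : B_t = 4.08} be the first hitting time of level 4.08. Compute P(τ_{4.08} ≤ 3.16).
P(τ_{4.08} ≤ 3.16) = 2(1 − Φ(4.08/√3.16)) = 2(1 − Φ(2.2952)) ≈ 0.0217

By the reflection principle for standard BM, P(τ_b ≤ t) = 2 · P(B_t ≥ b). Since B_t ~ N(0, t), P(B_t ≥ 4.08) = 1 − Φ(4.08/√t) = 1 − Φ(4.08/√3.16) = 1 − Φ(2.2952) ≈ 0.01086. Doubling: P(τ_{4.08} ≤ 3.16) ≈ 2 · 0.01086 = 0.02172 ≈ 0.0217.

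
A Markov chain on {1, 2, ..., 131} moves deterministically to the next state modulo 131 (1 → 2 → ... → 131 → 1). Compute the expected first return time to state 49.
E[T_49 | X_0 = 49] = 131

The chain cycles deterministically, so starting at state 49 it returns in exactly 131 steps. Equivalently, the stationary distribution is uniform π_j = 1/131 for every state j, so by Kac's formula E[T_49] = 1/π_49 = 131.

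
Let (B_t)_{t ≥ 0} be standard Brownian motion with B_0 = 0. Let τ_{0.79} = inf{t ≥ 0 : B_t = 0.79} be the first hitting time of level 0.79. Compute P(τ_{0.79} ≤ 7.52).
P(τ_{0.79} ≤ 7.52) = 2(1 − Φ(0.79/√7.52)) = 2(1 − Φ(0.2881)) ≈ 0.7733

By the reflection principle for standard BM, P(τ_b ≤ t) = 2 · P(B_t ≥ b). Since B_t ~ N(0, t), P(B_t ≥ 0.79) = 1 − Φ(0.79/√t) = 1 − Φ(0.79/√7.52) = 1 − Φ(0.2881) ≈ 0.38664. Doubling: P(τ_{0.79} ≤ 7.52) ≈ 2 · 0.38664 = 0.77328 ≈ 0.7733.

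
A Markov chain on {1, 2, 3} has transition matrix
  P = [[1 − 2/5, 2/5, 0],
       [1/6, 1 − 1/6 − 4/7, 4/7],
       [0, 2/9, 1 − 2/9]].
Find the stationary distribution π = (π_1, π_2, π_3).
π = (7/67, 84/335, 216/335)

This is a birth-death chain on three states, which satisfies detailed balance: π_1 · P_{12} = π_2 · P_{21} and π_2 · P_{23} = π_3 · P_{32}.
From π_1 · 2/5 = π_2 · 1/6: π_2/π_1 = (2/5)/(1/6) = 12/5.
From π_2 · 4/7 = π_3 · 2/9: π_3/π_2 = (4/7)/(2/9) = 18/7.
Take π_1 proportional to 1; then unnormalized π = (1, 12/5, 216/35). Normalize by dividing by the sum 67/7:
  π = (7/67, 84/335, 216/335).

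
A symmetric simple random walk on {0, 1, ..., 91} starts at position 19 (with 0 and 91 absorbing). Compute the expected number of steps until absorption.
E[τ | X_0 = 19] = 1368

Let v_k = E[τ | X_0 = k]. Boundary: v_0 = v_91 = 0. Recurrence: v_k = 1 + (v_{k-1} + v_{k+1})/2 for 1 ≤ k ≤ 90. The particular solution to v_k − (v_{k-1} + v_{k+1})/2 = 1 is v_k = −k^2. Adding homogeneous solution A + B k and matching boundaries gives v_k = k (91 − k). Substituting k = 19: v_19 = 19 · 72 = 1368.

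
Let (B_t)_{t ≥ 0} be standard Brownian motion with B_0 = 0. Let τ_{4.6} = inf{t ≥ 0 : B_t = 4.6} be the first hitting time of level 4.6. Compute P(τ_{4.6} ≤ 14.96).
P(τ_{4.6} ≤ 14.96) = 2(1 − Φ(4.6/√14.96)) = 2(1 − Φ(1.1893)) ≈ 0.2343

By the reflection principle for standard BM, P(τ_b ≤ t) = 2 · P(B_t ≥ b). Since B_t ~ N(0, t), P(B_t ≥ 4.6) = 1 − Φ(4.6/√t) = 1 − Φ(4.6/√14.96) = 1 − Φ(1.1893) ≈ 0.11716. Doubling: P(τ_{4.6} ≤ 14.96) ≈ 2 · 0.11716 = 0.23432 ≈ 0.2343.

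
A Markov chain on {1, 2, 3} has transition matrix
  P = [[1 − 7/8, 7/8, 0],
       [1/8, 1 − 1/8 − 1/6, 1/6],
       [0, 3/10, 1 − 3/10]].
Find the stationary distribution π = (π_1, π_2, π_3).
π = (9/107, 63/107, 35/107)

This is a birth-death chain on three states, which satisfies detailed balance: π_1 · P_{12} = π_2 · P_{21} and π_2 · P_{23} = π_3 · P_{32}.
From π_1 · 7/8 = π_2 · 1/8: π_2/π_1 = (7/8)/(1/8) = 7.
From π_2 · 1/6 = π_3 · 3/10: π_3/π_2 = (1/6)/(3/10) = 5/9.
Take π_1 proportional to 1; then unnormalized π = (1, 7, 35/9). Normalize by dividing by the sum 107/9:
  π = (9/107, 63/107, 35/107).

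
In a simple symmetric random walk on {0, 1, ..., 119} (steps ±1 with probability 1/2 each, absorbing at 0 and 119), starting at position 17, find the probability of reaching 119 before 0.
P(hit 119 before 0) = 17/119 = 1/7

Let u_k = P(hit 119 before 0 | start at k). Then u_0 = 0, u_119 = 1, and u_k = u_{k-1}/2 + u_{k+1}/2 for 1 ≤ k ≤ 118. This harmonic recurrence is solved by u_k = k/119, giving u_17 = 17/119 = 1/7.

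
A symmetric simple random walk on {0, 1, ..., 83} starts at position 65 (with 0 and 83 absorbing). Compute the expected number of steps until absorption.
E[τ | X_0 = 65] = 1170

Let v_k = E[τ | X_0 = k]. Boundary: v_0 = v_83 = 0. Recurrence: v_k = 1 + (v_{k-1} + v_{k+1})/2 for 1 ≤ k ≤ 82. The particular solution to v_k − (v_{k-1} + v_{k+1})/2 = 1 is v_k = −k^2. Adding homogeneous solution A + B k and matching boundaries gives v_k = k (83 − k). Substituting k = 65: v_65 = 65 · 18 = 1170.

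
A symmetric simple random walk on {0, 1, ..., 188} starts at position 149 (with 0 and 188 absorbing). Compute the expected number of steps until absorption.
E[τ | X_0 = 149] = 5811

Let v_k = E[τ | X_0 = k]. Boundary: v_0 = v_188 = 0. Recurrence: v_k = 1 + (v_{k-1} + v_{k+1})/2 for 1 ≤ k ≤ 187. The particular solution to v_k − (v_{k-1} + v_{k+1})/2 = 1 is v_k = −k^2. Adding homogeneous solution A + B k and matching boundaries gives v_k = k (188 − k). Substituting k = 149: v_149 = 149 · 39 = 5811.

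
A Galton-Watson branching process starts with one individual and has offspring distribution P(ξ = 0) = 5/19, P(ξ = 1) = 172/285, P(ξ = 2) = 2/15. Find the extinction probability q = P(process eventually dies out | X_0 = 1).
q = 1

Mean offspring μ = 0·5/19 + 1·172/285 + 2·2/15 = 248/285 ≤ 1. For μ ≤ 1 with offspring not concentrated at 1, the Galton-Watson process goes extinct almost surely, so q = 1.
(Algebraic check: The pgf is f(s) = 5/19 + 172/285·s + 2/15·s². The extinction probability q is the smallest fixed point of f in [0, 1]. Setting s = f(s):
  2/15·s² + (172/285 − 1)·s + 5/19 = 0
  2/15·s² − (5/19 + 2/15)·s + 5/19 = 0
which factors as (s − 1)·(2/15·s − 5/19) = 0, giving roots s = 1 and s = (5/19)/(2/15) = 75/38. Since 75/38 ≥ 1, the smallest root in [0, 1] is s = 1.)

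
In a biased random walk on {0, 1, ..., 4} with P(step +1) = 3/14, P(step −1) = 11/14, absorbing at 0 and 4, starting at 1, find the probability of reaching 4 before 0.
P(hit 4 before 0) = (1 − (11/3)^1) / (1 − (11/3)^4) = 27/1820

Let u_k denote P(reach 4 before 0 | start at k). Boundary: u_0 = 0, u_4 = 1. Recurrence: u_k = 3/14·u_{k+1} + 11/14·u_{k-1} for 1 ≤ k ≤ 3. Try u_k = A + B·r^k with r = q/p = (11/14)/(3/14) = 11/3. Substitution satisfies the recurrence; boundary conditions give:
  u_k = (1 − r^k) / (1 − r^N) = (1 − (11/3)^1) / (1 − (11/3)^4) = 27/1820.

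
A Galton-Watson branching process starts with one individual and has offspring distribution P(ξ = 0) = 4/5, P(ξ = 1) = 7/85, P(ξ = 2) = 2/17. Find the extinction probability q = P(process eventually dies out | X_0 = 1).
q = 1

Mean offspring μ = 0·4/5 + 1·7/85 + 2·2/17 = 27/85 ≤ 1. For μ ≤ 1 with offspring not concentrated at 1, the Galton-Watson process goes extinct almost surely, so q = 1.
(Algebraic check: The pgf is f(s) = 4/5 + 7/85·s + 2/17·s². The extinction probability q is the smallest fixed point of f in [0, 1]. Setting s = f(s):
  2/17·s² + (7/85 − 1)·s + 4/5 = 0
  2/17·s² − (4/5 + 2/17)·s + 4/5 = 0
which factors as (s − 1)·(2/17·s − 4/5) = 0, giving roots s = 1 and s = (4/5)/(2/17) = 34/5. Since 34/5 ≥ 1, the smallest root in [0, 1] is s = 1.)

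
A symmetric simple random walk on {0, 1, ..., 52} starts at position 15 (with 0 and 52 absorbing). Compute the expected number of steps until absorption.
E[τ | X_0 = 15] = 555

Let v_k = E[τ | X_0 = k]. Boundary: v_0 = v_52 = 0. Recurrence: v_k = 1 + (v_{k-1} + v_{k+1})/2 for 1 ≤ k ≤ 51. The particular solution to v_k − (v_{k-1} + v_{k+1})/2 = 1 is v_k = −k^2. Adding homogeneous solution A + B k and matching boundaries gives v_k = k (52 − k). Substituting k = 15: v_15 = 15 · 37 = 555.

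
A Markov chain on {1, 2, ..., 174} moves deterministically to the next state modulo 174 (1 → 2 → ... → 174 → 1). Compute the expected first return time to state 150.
E[T_150 | X_0 = 150] = 174

The chain cycles deterministically, so starting at state 150 it returns in exactly 174 steps. Equivalently, the stationary distribution is uniform π_j = 1/174 for every state j, so by Kac's formula E[T_150] = 1/π_150 = 174.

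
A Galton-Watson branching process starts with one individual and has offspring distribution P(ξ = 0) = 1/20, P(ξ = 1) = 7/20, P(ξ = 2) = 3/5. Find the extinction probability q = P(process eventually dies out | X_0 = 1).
q = 1/12

The pgf is f(s) = 1/20 + 7/20·s + 3/5·s². The extinction probability q is the smallest fixed point of f in [0, 1]. Setting s = f(s):
  3/5·s² + (7/20 − 1)·s + 1/20 = 0
  3/5·s² − (1/20 + 3/5)·s + 1/20 = 0
which factors as (s − 1)·(3/5·s − 1/20) = 0, giving roots s = 1 and s = (1/20)/(3/5) = 1/12.
Mean offspring μ = 7/20 + 2·3/5 = 31/20 > 1 (supercritical), so q < 1. The extinction probability is the smaller root: q = (1/20)/(3/5) = 1/12.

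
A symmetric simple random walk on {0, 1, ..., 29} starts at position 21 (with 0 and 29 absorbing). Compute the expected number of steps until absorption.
E[τ | X_0 = 21] = 168

Let v_k = E[τ | X_0 = k]. Boundary: v_0 = v_29 = 0. Recurrence: v_k = 1 + (v_{k-1} + v_{k+1})/2 for 1 ≤ k ≤ 28. The particular solution to v_k − (v_{k-1} + v_{k+1})/2 = 1 is v_k = −k^2. Adding homogeneous solution A + B k and matching boundaries gives v_k = k (29 − k). Substituting k = 21: v_21 = 21 · 8 = 168.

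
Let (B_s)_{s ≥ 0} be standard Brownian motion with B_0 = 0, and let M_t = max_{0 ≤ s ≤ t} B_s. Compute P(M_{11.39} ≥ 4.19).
P(M_{11.39} ≥ 4.19) = 2·P(B_{11.39} ≥ 4.19) = 2(1 − Φ(4.19/√11.39)) ≈ 0.2144

By the reflection principle for Brownian motion, P(M_t ≥ a) = 2 · P(B_t ≥ a) for a ≥ 0. Since B_t ~ N(0, t), P(B_t ≥ 4.19) = 1 − Φ(4.19/√t) = 1 − Φ(4.19/√11.39) = 1 − Φ(1.2415). So
  P(M_{11.39} ≥ 4.19) = 2(1 − Φ(1.2415)) ≈ 0.2144.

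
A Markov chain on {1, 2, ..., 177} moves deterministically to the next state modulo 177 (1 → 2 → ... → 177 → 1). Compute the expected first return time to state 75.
E[T_75 | X_0 = 75] = 177

The chain cycles deterministically, so starting at state 75 it returns in exactly 177 steps. Equivalently, the stationary distribution is uniform π_j = 1/177 for every state j, so by Kac's formula E[T_75] = 1/π_75 = 177.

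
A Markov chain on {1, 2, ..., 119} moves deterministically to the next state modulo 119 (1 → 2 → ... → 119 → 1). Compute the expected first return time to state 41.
E[T_41 | X_0 = 41] = 119

The chain cycles deterministically, so starting at state 41 it returns in exactly 119 steps. Equivalently, the stationary distribution is uniform π_j = 1/119 for every state j, so by Kac's formula E[T_41] = 1/π_41 = 119.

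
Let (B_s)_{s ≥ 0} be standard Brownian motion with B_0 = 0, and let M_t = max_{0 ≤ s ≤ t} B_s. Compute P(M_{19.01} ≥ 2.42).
P(M_{19.01} ≥ 2.42) = 2·P(B_{19.01} ≥ 2.42) = 2(1 − Φ(2.42/√19.01)) ≈ 0.5789

By the reflection principle for Brownian motion, P(M_t ≥ a) = 2 · P(B_t ≥ a) for a ≥ 0. Since B_t ~ N(0, t), P(B_t ≥ 2.42) = 1 − Φ(2.42/√t) = 1 − Φ(2.42/√19.01) = 1 − Φ(0.5550). So
  P(M_{19.01} ≥ 2.42) = 2(1 − Φ(0.5550)) ≈ 0.5789.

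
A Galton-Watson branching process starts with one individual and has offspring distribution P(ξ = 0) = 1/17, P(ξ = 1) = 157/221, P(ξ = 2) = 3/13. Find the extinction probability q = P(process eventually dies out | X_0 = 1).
q = 13/51

The pgf is f(s) = 1/17 + 157/221·s + 3/13·s². The extinction probability q is the smallest fixed point of f in [0, 1]. Setting s = f(s):
  3/13·s² + (157/221 − 1)·s + 1/17 = 0
  3/13·s² − (1/17 + 3/13)·s + 1/17 = 0
which factors as (s − 1)·(3/13·s − 1/17) = 0, giving roots s = 1 and s = (1/17)/(3/13) = 13/51.
Mean offspring μ = 157/221 + 2·3/13 = 259/221 > 1 (supercritical), so q < 1. The extinction probability is the smaller root: q = (1/17)/(3/13) = 13/51.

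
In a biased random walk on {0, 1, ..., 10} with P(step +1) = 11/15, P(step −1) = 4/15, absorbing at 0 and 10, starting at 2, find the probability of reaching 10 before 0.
P(hit 10 before 0) = (1 − (4/11)^2) / (1 − (4/11)^10) = 214358881/247013105

Let u_k denote P(reach 10 before 0 | start at k). Boundary: u_0 = 0, u_10 = 1. Recurrence: u_k = 11/15·u_{k+1} + 4/15·u_{k-1} for 1 ≤ k ≤ 9. Try u_k = A + B·r^k with r = q/p = (4/15)/(11/15) = 4/11. Substitution satisfies the recurrence; boundary conditions give:
  u_k = (1 − r^k) / (1 − r^N) = (1 − (4/11)^2) / (1 − (4/11)^10) = 214358881/247013105.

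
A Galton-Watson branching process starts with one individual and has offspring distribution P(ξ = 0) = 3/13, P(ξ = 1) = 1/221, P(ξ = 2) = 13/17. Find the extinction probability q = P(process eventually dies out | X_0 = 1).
q = 51/169

The pgf is f(s) = 3/13 + 1/221·s + 13/17·s². The extinction probability q is the smallest fixed point of f in [0, 1]. Setting s = f(s):
  13/17·s² + (1/221 − 1)·s + 3/13 = 0
  13/17·s² − (3/13 + 13/17)·s + 3/13 = 0
which factors as (s − 1)·(13/17·s − 3/13) = 0, giving roots s = 1 and s = (3/13)/(13/17) = 51/169.
Mean offspring μ = 1/221 + 2·13/17 = 339/221 > 1 (supercritical), so q < 1. The extinction probability is the smaller root: q = (3/13)/(13/17) = 51/169.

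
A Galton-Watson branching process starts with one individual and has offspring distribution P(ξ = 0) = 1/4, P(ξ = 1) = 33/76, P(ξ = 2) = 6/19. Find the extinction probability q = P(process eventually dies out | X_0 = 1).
q = 19/24

The pgf is f(s) = 1/4 + 33/76·s + 6/19·s². The extinction probability q is the smallest fixed point of f in [0, 1]. Setting s = f(s):
  6/19·s² + (33/76 − 1)·s + 1/4 = 0
  6/19·s² − (1/4 + 6/19)·s + 1/4 = 0
which factors as (s − 1)·(6/19·s − 1/4) = 0, giving roots s = 1 and s = (1/4)/(6/19) = 19/24.
Mean offspring μ = 33/76 + 2·6/19 = 81/76 > 1 (supercritical), so q < 1. The extinction probability is the smaller root: q = (1/4)/(6/19) = 19/24.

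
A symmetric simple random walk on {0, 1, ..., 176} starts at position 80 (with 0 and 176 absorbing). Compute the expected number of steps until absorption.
E[τ | X_0 = 80] = 7680

Let v_k = E[τ | X_0 = k]. Boundary: v_0 = v_176 = 0. Recurrence: v_k = 1 + (v_{k-1} + v_{k+1})/2 for 1 ≤ k ≤ 175. The particular solution to v_k − (v_{k-1} + v_{k+1})/2 = 1 is v_k = −k^2. Adding homogeneous solution A + B k and matching boundaries gives v_k = k (176 − k). Substituting k = 80: v_80 = 80 · 96 = 7680.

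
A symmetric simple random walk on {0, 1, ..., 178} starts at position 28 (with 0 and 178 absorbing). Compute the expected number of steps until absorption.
E[τ | X_0 = 28] = 4200

Let v_k = E[τ | X_0 = k]. Boundary: v_0 = v_178 = 0. Recurrence: v_k = 1 + (v_{k-1} + v_{k+1})/2 for 1 ≤ k ≤ 177. The particular solution to v_k − (v_{k-1} + v_{k+1})/2 = 1 is v_k = −k^2. Adding homogeneous solution A + B k and matching boundaries gives v_k = k (178 − k). Substituting k = 28: v_28 = 28 · 150 = 4200.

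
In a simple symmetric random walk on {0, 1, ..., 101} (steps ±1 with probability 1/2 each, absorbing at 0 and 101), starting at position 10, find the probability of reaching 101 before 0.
P(hit 101 before 0) = 10/101

Let u_k = P(hit 101 before 0 | start at k). Then u_0 = 0, u_101 = 1, and u_k = u_{k-1}/2 + u_{k+1}/2 for 1 ≤ k ≤ 100. This harmonic recurrence is solved by u_k = k/101, giving u_10 = 10/101.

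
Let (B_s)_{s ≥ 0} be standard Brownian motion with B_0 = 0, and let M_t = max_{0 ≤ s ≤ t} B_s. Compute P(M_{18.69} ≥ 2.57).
P(M_{18.69} ≥ 2.57) = 2·P(B_{18.69} ≥ 2.57) = 2(1 − Φ(2.57/√18.69)) ≈ 0.5522

By the reflection principle for Brownian motion, P(M_t ≥ a) = 2 · P(B_t ≥ a) for a ≥ 0. Since B_t ~ N(0, t), P(B_t ≥ 2.57) = 1 − Φ(2.57/√t) = 1 − Φ(2.57/√18.69) = 1 − Φ(0.5945). So
  P(M_{18.69} ≥ 2.57) = 2(1 − Φ(0.5945)) ≈ 0.5522.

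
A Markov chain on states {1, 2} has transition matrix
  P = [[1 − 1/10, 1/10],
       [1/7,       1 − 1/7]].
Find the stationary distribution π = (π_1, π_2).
π_1 = 10/17, π_2 = 7/17

Solve πP = π with π_1 + π_2 = 1. From πP = π: π_1 · (1 − 1/10) + π_2 · 1/7 = π_1 ⇒ π_2 · 1/7 = π_1 · 1/10 ⇒ π_2/π_1 = (1/10)/(1/7) = 7/10. Together with π_1 + π_2 = 1:
  π_1 = (1/7)/(1/10 + 1/7) = (1/7)/(17/70) = 10/17,
  π_2 = (1/10)/(1/10 + 1/7) = (1/10)/(17/70) = 7/17.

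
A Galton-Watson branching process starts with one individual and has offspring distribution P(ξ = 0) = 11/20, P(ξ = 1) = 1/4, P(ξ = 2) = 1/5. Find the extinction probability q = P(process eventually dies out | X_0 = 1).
q = 1

Mean offspring μ = 0·11/20 + 1·1/4 + 2·1/5 = 13/20 ≤ 1. For μ ≤ 1 with offspring not concentrated at 1, the Galton-Watson process goes extinct almost surely, so q = 1.
(Algebraic check: The pgf is f(s) = 11/20 + 1/4·s + 1/5·s². The extinction probability q is the smallest fixed point of f in [0, 1]. Setting s = f(s):
  1/5·s² + (1/4 − 1)·s + 11/20 = 0
  1/5·s² − (11/20 + 1/5)·s + 11/20 = 0
which factors as (s − 1)·(1/5·s − 11/20) = 0, giving roots s = 1 and s = (11/20)/(1/5) = 11/4. Since 11/4 ≥ 1, the smallest root in [0, 1] is s = 1.)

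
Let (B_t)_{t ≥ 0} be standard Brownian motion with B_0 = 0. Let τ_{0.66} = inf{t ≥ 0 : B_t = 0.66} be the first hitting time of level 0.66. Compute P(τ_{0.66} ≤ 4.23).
P(τ_{0.66} ≤ 4.23) = 2(1 − Φ(0.66/√4.23)) = 2(1 − Φ(0.3209)) ≈ 0.7483

By the reflection principle for standard BM, P(τ_b ≤ t) = 2 · P(B_t ≥ b). Since B_t ~ N(0, t), P(B_t ≥ 0.66) = 1 − Φ(0.66/√t) = 1 − Φ(0.66/√4.23) = 1 − Φ(0.3209) ≈ 0.37414. Doubling: P(τ_{0.66} ≤ 4.23) ≈ 2 · 0.37414 = 0.74828 ≈ 0.7483.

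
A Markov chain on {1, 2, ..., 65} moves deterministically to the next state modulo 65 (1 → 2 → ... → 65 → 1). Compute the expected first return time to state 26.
E[T_26 | X_0 = 26] = 65

The chain cycles deterministically, so starting at state 26 it returns in exactly 65 steps. Equivalently, the stationary distribution is uniform π_j = 1/65 for every state j, so by Kac's formula E[T_26] = 1/π_26 = 65.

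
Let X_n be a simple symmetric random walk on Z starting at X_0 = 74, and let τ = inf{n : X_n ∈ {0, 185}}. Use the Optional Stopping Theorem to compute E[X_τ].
E[X_τ] = 74

X_n is a martingale and τ is a bounded-mean stopping time (indeed τ is finite a.s. with bounded expectation since the walk is in a bounded region). By the OST, E[X_τ] = E[X_0] = 74. Equivalently: E[X_τ] = 185 · P(hit 185 first) + 0 · P(hit 0 first) = 185 · (74/185) = 74.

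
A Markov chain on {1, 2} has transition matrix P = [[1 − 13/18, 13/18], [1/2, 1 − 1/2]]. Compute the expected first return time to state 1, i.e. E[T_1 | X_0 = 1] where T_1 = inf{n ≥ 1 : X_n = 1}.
E[T_1 | X_0 = 1] = 1/π_1 = 22/9

For an irreducible recurrent Markov chain with stationary distribution π, E[T_i | X_0 = i] = 1/π_i (Kac's formula). Here π_1 = (1/2)/(13/18 + 1/2) = (1/2)/(11/9) = 9/22, so E[T_1 | X_0 = 1] = 1/π_1 = (13/18 + 1/2)/(1/2) = (11/9)/(1/2) = 22/9.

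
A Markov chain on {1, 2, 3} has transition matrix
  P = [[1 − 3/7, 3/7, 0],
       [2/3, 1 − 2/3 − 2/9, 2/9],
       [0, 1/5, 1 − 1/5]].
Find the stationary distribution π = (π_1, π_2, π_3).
π = (14/33, 3/11, 10/33)

This is a birth-death chain on three states, which satisfies detailed balance: π_1 · P_{12} = π_2 · P_{21} and π_2 · P_{23} = π_3 · P_{32}.
From π_1 · 3/7 = π_2 · 2/3: π_2/π_1 = (3/7)/(2/3) = 9/14.
From π_2 · 2/9 = π_3 · 1/5: π_3/π_2 = (2/9)/(1/5) = 10/9.
Take π_1 proportional to 1; then unnormalized π = (1, 9/14, 5/7). Normalize by dividing by the sum 33/14:
  π = (14/33, 3/11, 10/33).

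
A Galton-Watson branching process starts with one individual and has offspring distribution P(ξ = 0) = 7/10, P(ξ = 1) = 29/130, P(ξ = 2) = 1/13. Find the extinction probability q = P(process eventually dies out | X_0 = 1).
q = 1

Mean offspring μ = 0·7/10 + 1·29/130 + 2·1/13 = 49/130 ≤ 1. For μ ≤ 1 with offspring not concentrated at 1, the Galton-Watson process goes extinct almost surely, so q = 1.
(Algebraic check: The pgf is f(s) = 7/10 + 29/130·s + 1/13·s². The extinction probability q is the smallest fixed point of f in [0, 1]. Setting s = f(s):
  1/13·s² + (29/130 − 1)·s + 7/10 = 0
  1/13·s² − (7/10 + 1/13)·s + 7/10 = 0
which factors as (s − 1)·(1/13·s − 7/10) = 0, giving roots s = 1 and s = (7/10)/(1/13) = 91/10. Since 91/10 ≥ 1, the smallest root in [0, 1] is s = 1.)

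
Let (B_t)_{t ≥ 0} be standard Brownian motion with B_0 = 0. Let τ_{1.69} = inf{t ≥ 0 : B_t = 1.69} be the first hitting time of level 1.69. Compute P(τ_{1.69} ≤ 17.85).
P(τ_{1.69} ≤ 17.85) = 2(1 − Φ(1.69/√17.85)) = 2(1 − Φ(0.4000)) ≈ 0.6892

By the reflection principle for standard BM, P(τ_b ≤ t) = 2 · P(B_t ≥ b). Since B_t ~ N(0, t), P(B_t ≥ 1.69) = 1 − Φ(1.69/√t) = 1 − Φ(1.69/√17.85) = 1 − Φ(0.4000) ≈ 0.34458. Doubling: P(τ_{1.69} ≤ 17.85) ≈ 2 · 0.34458 = 0.68916 ≈ 0.6892.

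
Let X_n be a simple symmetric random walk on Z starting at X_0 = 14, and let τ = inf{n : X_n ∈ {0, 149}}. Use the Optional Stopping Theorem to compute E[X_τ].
E[X_τ] = 14

X_n is a martingale and τ is a bounded-mean stopping time (indeed τ is finite a.s. with bounded expectation since the walk is in a bounded region). By the OST, E[X_τ] = E[X_0] = 14. Equivalently: E[X_τ] = 149 · P(hit 149 first) + 0 · P(hit 0 first) = 149 · (14/149) = 14.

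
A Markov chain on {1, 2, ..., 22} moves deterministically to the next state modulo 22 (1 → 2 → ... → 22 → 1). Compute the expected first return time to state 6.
E[T_6 | X_0 = 6] = 22

The chain cycles deterministically, so starting at state 6 it returns in exactly 22 steps. Equivalently, the stationary distribution is uniform π_j = 1/22 for every state j, so by Kac's formula E[T_6] = 1/π_6 = 22.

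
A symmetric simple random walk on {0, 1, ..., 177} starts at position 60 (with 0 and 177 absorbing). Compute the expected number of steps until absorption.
E[τ | X_0 = 60] = 7020

Let v_k = E[τ | X_0 = k]. Boundary: v_0 = v_177 = 0. Recurrence: v_k = 1 + (v_{k-1} + v_{k+1})/2 for 1 ≤ k ≤ 176. The particular solution to v_k − (v_{k-1} + v_{k+1})/2 = 1 is v_k = −k^2. Adding homogeneous solution A + B k and matching boundaries gives v_k = k (177 − k). Substituting k = 60: v_60 = 60 · 117 = 7020.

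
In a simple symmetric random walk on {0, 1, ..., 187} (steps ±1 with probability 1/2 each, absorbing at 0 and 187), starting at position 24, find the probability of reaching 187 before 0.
P(hit 187 before 0) = 24/187

Let u_k = P(hit 187 before 0 | start at k). Then u_0 = 0, u_187 = 1, and u_k = u_{k-1}/2 + u_{k+1}/2 for 1 ≤ k ≤ 186. This harmonic recurrence is solved by u_k = k/187, giving u_24 = 24/187.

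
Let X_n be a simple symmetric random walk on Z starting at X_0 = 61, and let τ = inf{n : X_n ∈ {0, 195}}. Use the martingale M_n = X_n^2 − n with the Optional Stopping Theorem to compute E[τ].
E[τ] = 8174

M_n = X_n^2 − n is a martingale (since E[X_{n+1}^2 | F_n] = X_n^2 + 1). By OST (τ has finite mean in a bounded region), E[M_τ] = E[M_0] = X_0^2 − 0 = 61^2 = 3721. Also E[M_τ] = E[X_τ^2] − E[τ]. The walk exits at 0 or 195, with P(hit 195 first) = 61/195, so E[X_τ^2] = 195^2 · 61/195 + 0 = 11895. Thus E[τ] = E[X_τ^2] − E[M_τ] = 11895 − 3721 = 8174 = 61(195 − 61) = 8174.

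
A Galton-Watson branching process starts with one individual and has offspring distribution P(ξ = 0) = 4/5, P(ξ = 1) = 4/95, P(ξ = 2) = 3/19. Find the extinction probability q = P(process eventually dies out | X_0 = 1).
q = 1

Mean offspring μ = 0·4/5 + 1·4/95 + 2·3/19 = 34/95 ≤ 1. For μ ≤ 1 with offspring not concentrated at 1, the Galton-Watson process goes extinct almost surely, so q = 1.
(Algebraic check: The pgf is f(s) = 4/5 + 4/95·s + 3/19·s². The extinction probability q is the smallest fixed point of f in [0, 1]. Setting s = f(s):
  3/19·s² + (4/95 − 1)·s + 4/5 = 0
  3/19·s² − (4/5 + 3/19)·s + 4/5 = 0
which factors as (s − 1)·(3/19·s − 4/5) = 0, giving roots s = 1 and s = (4/5)/(3/19) = 76/15. Since 76/15 ≥ 1, the smallest root in [0, 1] is s = 1.)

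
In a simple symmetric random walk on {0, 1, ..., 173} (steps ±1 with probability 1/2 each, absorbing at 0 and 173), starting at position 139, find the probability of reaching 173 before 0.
P(hit 173 before 0) = 139/173

Let u_k = P(hit 173 before 0 | start at k). Then u_0 = 0, u_173 = 1, and u_k = u_{k-1}/2 + u_{k+1}/2 for 1 ≤ k ≤ 172. This harmonic recurrence is solved by u_k = k/173, giving u_139 = 139/173.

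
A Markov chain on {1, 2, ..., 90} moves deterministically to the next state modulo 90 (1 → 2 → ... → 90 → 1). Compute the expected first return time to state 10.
E[T_10 | X_0 = 10] = 90

The chain cycles deterministically, so starting at state 10 it returns in exactly 90 steps. Equivalently, the stationary distribution is uniform π_j = 1/90 for every state j, so by Kac's formula E[T_10] = 1/π_10 = 90.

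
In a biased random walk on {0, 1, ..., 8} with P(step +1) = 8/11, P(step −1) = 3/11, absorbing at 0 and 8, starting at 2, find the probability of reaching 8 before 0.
P(hit 8 before 0) = (1 − (3/8)^2) / (1 − (3/8)^8) = 262144/304921

Let u_k denote P(reach 8 before 0 | start at k). Boundary: u_0 = 0, u_8 = 1. Recurrence: u_k = 8/11·u_{k+1} + 3/11·u_{k-1} for 1 ≤ k ≤ 7. Try u_k = A + B·r^k with r = q/p = (3/11)/(8/11) = 3/8. Substitution satisfies the recurrence; boundary conditions give:
  u_k = (1 − r^k) / (1 − r^N) = (1 − (3/8)^2) / (1 − (3/8)^8) = 262144/304921.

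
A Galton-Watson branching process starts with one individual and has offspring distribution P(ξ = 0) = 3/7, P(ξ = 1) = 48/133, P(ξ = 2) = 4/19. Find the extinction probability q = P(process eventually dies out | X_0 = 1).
q = 1

Mean offspring μ = 0·3/7 + 1·48/133 + 2·4/19 = 104/133 ≤ 1. For μ ≤ 1 with offspring not concentrated at 1, the Galton-Watson process goes extinct almost surely, so q = 1.
(Algebraic check: The pgf is f(s) = 3/7 + 48/133·s + 4/19·s². The extinction probability q is the smallest fixed point of f in [0, 1]. Setting s = f(s):
  4/19·s² + (48/133 − 1)·s + 3/7 = 0
  4/19·s² − (3/7 + 4/19)·s + 3/7 = 0
which factors as (s − 1)·(4/19·s − 3/7) = 0, giving roots s = 1 and s = (3/7)/(4/19) = 57/28. Since 57/28 ≥ 1, the smallest root in [0, 1] is s = 1.)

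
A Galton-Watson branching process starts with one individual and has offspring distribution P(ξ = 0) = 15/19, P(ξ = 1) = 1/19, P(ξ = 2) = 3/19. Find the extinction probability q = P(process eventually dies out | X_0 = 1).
q = 1

Mean offspring μ = 0·15/19 + 1·1/19 + 2·3/19 = 7/19 ≤ 1. For μ ≤ 1 with offspring not concentrated at 1, the Galton-Watson process goes extinct almost surely, so q = 1.
(Algebraic check: The pgf is f(s) = 15/19 + 1/19·s + 3/19·s². The extinction probability q is the smallest fixed point of f in [0, 1]. Setting s = f(s):
  3/19·s² + (1/19 − 1)·s + 15/19 = 0
  3/19·s² − (15/19 + 3/19)·s + 15/19 = 0
which factors as (s − 1)·(3/19·s − 15/19) = 0, giving roots s = 1 and s = (15/19)/(3/19) = 5. Since 5 ≥ 1, the smallest root in [0, 1] is s = 1.)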